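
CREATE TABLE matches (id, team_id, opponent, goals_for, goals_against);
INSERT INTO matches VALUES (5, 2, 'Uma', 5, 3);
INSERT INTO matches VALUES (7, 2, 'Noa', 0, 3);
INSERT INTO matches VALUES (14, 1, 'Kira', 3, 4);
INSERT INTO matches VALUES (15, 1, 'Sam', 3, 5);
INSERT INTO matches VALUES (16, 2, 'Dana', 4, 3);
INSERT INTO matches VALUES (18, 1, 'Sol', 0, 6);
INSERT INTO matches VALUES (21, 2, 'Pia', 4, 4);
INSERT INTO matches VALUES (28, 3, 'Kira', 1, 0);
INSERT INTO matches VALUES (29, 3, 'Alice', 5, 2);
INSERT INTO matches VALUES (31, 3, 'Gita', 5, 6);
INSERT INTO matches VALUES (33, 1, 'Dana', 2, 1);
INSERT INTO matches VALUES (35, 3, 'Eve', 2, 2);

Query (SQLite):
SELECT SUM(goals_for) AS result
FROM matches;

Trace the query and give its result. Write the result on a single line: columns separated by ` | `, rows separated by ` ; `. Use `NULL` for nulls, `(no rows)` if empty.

All goals_for values: [5, 0, 3, 3, 4, 0, 4, 1, 5, 5, 2, 2].
SUM of non-NULL values = 34.

34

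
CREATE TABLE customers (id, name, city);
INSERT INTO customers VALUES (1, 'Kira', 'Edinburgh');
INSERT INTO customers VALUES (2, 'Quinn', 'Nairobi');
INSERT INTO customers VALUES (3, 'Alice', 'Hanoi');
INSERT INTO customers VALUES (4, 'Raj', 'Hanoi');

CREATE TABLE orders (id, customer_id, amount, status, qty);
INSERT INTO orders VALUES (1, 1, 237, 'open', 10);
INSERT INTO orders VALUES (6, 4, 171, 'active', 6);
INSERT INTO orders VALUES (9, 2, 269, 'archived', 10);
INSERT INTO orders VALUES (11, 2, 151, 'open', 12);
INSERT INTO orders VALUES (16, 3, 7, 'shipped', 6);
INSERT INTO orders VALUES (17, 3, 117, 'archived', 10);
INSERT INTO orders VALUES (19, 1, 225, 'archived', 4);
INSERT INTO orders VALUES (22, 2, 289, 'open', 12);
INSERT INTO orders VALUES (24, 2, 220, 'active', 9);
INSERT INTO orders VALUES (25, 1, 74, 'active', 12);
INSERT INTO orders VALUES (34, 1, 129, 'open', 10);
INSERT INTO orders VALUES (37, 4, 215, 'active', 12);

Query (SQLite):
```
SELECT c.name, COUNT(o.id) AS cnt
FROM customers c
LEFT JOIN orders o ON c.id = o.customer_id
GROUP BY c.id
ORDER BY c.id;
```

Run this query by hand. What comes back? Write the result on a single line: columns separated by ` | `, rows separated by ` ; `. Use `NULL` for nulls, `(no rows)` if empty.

Kira | 4 ; Quinn | 4 ; Alice | 2 ; Raj | 2

LEFT JOIN keeps every customers row; unmatched ones get NULL for orders columns.
Group by customers.id and compute COUNT(o.id). COUNT(col) of an all-NULL group is 0.
  1: ids {1, 19, 25, 34} → COUNT(o.id)=4
  2: ids {9, 11, 22, 24} → COUNT(o.id)=4
  3: ids {16, 17} → COUNT(o.id)=2
  4: ids {6, 37} → COUNT(o.id)=2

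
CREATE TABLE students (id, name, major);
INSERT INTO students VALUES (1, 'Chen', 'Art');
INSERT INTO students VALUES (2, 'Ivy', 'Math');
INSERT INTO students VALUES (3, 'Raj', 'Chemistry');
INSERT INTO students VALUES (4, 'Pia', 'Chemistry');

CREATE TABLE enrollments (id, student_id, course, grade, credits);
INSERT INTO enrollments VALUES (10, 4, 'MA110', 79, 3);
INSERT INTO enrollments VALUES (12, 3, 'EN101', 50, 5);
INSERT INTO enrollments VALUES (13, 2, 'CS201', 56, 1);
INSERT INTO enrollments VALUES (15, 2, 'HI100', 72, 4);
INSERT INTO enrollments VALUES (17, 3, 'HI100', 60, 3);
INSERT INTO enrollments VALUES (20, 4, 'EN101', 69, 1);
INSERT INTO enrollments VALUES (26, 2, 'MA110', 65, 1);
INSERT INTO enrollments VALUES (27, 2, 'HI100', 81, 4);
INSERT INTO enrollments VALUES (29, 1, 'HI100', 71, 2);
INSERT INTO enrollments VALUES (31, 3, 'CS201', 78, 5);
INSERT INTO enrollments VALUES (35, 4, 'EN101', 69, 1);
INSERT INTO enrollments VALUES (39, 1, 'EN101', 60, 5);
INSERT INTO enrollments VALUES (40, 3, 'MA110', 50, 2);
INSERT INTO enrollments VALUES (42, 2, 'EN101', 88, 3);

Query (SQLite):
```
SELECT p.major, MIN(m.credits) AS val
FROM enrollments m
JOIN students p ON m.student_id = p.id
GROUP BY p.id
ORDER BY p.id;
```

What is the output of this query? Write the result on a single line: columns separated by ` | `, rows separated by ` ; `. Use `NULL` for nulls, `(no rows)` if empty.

Join each enrollments row to its students via student_id.
Group joined rows by students.id; compute MIN(m.credits) per group.
  1: ids {29, 39} → MIN(m.credits)=2
  2: ids {13, 15, 26, 27, 42} → MIN(m.credits)=1
  3: ids {12, 17, 31, 40} → MIN(m.credits)=2
  4: ids {10, 20, 35} → MIN(m.credits)=1

Art | 2 ; Math | 1 ; Chemistry | 2 ; Chemistry | 1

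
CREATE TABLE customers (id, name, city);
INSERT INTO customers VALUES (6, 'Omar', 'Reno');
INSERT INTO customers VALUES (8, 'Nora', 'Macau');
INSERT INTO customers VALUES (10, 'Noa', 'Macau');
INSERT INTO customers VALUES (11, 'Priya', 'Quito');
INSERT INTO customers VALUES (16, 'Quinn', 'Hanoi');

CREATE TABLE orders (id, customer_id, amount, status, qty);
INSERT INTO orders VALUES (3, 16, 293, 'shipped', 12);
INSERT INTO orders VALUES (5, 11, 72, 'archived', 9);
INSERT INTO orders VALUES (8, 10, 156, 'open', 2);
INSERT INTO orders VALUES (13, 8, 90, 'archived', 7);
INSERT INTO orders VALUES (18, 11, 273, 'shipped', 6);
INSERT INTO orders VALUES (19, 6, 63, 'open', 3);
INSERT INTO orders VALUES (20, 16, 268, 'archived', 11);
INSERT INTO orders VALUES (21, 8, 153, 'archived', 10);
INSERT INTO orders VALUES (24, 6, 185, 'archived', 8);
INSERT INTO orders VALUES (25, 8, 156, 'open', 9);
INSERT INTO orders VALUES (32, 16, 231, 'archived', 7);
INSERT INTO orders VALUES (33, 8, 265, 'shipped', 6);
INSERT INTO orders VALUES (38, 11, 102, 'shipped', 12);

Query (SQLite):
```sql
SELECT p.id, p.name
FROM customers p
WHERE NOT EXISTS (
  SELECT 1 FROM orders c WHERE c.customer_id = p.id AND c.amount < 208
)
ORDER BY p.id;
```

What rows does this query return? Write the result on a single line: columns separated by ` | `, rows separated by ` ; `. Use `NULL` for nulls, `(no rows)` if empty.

For each customers row, check whether any orders with matching customer_id has amount < 208.
Keep rows where that is false.

16 | Quinn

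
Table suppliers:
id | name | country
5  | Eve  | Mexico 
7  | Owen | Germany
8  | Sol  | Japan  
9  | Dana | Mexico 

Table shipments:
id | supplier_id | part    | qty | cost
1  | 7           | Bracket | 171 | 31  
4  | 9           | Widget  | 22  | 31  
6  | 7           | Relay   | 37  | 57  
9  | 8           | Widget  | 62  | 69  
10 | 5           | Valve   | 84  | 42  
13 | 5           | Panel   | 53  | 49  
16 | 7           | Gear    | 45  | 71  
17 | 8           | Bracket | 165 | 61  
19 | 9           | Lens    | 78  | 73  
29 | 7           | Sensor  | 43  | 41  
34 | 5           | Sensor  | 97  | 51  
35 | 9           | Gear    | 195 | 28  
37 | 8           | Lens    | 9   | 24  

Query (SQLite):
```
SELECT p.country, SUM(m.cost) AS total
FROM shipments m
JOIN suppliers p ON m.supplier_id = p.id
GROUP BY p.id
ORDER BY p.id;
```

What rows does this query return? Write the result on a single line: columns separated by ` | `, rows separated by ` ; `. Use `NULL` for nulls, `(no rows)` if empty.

Mexico | 142 ; Germany | 200 ; Japan | 154 ; Mexico | 132

Join each shipments row to its suppliers via supplier_id.
Group joined rows by suppliers.id; compute SUM(m.cost) per group.
  5: ids {10, 13, 34} → SUM(m.cost)=142
  7: ids {1, 6, 16, 29} → SUM(m.cost)=200
  8: ids {9, 17, 37} → SUM(m.cost)=154
  9: ids {4, 19, 35} → SUM(m.cost)=132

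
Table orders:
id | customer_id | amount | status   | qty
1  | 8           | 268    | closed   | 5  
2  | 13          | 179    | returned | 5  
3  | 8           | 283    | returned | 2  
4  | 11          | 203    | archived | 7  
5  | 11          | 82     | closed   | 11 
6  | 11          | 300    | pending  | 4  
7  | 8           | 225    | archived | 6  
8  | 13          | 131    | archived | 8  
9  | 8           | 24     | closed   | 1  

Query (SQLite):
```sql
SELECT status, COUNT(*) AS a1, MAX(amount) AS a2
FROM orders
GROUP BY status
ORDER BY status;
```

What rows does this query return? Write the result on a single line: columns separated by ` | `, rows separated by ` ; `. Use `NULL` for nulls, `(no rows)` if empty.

Group orders by status.
Per group compute: COUNT(*), MAX(amount).
  archived: ids {4, 7, 8} → COUNT(*)=3, MAX(amount)=225
  closed: ids {1, 5, 9} → COUNT(*)=3, MAX(amount)=268
  pending: ids {6} → COUNT(*)=1, MAX(amount)=300
  returned: ids {2, 3} → COUNT(*)=2, MAX(amount)=283

archived | 3 | 225 ; closed | 3 | 268 ; pending | 1 | 300 ; returned | 2 | 283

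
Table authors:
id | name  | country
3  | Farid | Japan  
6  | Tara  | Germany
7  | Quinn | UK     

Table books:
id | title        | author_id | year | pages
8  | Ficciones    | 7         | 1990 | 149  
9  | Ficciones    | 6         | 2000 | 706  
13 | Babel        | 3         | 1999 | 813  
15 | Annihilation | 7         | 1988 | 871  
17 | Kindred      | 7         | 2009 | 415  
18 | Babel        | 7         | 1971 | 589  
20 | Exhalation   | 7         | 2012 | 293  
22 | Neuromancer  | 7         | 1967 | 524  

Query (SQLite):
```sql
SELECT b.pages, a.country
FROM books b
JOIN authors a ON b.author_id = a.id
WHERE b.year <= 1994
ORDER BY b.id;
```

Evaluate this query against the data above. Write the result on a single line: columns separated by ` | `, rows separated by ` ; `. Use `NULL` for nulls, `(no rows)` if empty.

Each books row matches the authors row where author_id = authors.id.
Then keep rows with b.year <= 1994.

149 | UK ; 871 | UK ; 589 | UK ; 524 | UK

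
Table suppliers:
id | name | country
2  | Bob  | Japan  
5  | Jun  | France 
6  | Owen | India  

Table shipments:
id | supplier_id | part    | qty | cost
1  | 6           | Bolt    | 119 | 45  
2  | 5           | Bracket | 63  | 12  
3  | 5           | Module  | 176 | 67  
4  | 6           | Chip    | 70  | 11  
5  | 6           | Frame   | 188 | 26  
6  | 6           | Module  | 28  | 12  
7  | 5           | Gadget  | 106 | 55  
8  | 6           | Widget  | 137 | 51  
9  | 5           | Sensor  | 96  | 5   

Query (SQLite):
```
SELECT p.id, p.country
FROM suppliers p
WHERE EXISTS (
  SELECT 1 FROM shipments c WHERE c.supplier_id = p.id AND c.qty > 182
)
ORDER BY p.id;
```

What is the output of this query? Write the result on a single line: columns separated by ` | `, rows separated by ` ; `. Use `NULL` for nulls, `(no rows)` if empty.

6 | India

For each suppliers row, check whether any shipments with matching supplier_id has qty > 182.
Keep rows where that is true.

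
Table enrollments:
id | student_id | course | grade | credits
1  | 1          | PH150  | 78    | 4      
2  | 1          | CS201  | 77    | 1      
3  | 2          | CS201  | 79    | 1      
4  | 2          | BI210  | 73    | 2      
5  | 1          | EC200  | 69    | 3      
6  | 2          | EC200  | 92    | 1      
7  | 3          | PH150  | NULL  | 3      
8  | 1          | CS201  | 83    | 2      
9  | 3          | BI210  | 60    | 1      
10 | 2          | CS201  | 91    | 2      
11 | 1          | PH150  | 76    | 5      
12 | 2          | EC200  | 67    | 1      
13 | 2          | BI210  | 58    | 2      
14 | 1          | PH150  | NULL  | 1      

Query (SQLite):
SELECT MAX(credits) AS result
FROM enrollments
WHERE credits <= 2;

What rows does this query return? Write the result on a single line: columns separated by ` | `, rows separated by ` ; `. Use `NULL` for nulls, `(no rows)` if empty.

2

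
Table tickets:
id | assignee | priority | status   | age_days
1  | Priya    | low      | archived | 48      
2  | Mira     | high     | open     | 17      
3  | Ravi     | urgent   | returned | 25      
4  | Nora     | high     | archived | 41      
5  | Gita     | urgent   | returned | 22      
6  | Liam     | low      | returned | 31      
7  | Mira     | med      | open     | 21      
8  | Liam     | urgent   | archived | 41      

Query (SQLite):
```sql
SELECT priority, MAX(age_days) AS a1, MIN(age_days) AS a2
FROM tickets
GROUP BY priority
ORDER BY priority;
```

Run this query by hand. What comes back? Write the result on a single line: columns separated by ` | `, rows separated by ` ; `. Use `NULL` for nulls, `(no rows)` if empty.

high | 41 | 17 ; low | 48 | 31 ; med | 21 | 21 ; urgent | 41 | 22

Group tickets by priority.
Per group compute: MAX(age_days), MIN(age_days).
  high: ids {2, 4} → MAX(age_days)=41, MIN(age_days)=17
  low: ids {1, 6} → MAX(age_days)=48, MIN(age_days)=31
  med: ids {7} → MAX(age_days)=21, MIN(age_days)=21
  urgent: ids {3, 5, 8} → MAX(age_days)=41, MIN(age_days)=22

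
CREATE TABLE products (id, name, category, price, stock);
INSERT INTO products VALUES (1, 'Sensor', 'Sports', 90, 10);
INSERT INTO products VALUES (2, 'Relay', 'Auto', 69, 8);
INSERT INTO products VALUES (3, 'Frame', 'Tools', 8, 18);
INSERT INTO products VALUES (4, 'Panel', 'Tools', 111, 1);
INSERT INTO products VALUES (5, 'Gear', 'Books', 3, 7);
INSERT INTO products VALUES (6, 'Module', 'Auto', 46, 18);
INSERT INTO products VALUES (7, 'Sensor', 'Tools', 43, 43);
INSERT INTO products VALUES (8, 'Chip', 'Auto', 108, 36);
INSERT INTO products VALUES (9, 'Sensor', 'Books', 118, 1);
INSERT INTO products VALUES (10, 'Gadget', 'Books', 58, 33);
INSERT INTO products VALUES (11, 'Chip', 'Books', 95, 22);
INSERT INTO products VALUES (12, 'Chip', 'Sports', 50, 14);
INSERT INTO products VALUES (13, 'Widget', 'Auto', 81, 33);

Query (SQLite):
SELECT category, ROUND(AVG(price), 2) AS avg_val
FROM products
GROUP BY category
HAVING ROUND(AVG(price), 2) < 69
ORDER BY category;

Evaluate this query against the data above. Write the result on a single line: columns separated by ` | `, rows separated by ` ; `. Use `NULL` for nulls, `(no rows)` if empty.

Books | 68.5 ; Tools | 54

Partition products by category; compute ROUND(AVG(price), 2) within each group.
HAVING: keep groups where ROUND(AVG(price), 2) < 69.
  Auto: ids {2, 6, 8, 13} → ROUND(AVG(price), 2)=76
  Books: ids {5, 9, 10, 11} → ROUND(AVG(price), 2)=68.5
  Sports: ids {1, 12} → ROUND(AVG(price), 2)=70
  Tools: ids {3, 4, 7} → ROUND(AVG(price), 2)=54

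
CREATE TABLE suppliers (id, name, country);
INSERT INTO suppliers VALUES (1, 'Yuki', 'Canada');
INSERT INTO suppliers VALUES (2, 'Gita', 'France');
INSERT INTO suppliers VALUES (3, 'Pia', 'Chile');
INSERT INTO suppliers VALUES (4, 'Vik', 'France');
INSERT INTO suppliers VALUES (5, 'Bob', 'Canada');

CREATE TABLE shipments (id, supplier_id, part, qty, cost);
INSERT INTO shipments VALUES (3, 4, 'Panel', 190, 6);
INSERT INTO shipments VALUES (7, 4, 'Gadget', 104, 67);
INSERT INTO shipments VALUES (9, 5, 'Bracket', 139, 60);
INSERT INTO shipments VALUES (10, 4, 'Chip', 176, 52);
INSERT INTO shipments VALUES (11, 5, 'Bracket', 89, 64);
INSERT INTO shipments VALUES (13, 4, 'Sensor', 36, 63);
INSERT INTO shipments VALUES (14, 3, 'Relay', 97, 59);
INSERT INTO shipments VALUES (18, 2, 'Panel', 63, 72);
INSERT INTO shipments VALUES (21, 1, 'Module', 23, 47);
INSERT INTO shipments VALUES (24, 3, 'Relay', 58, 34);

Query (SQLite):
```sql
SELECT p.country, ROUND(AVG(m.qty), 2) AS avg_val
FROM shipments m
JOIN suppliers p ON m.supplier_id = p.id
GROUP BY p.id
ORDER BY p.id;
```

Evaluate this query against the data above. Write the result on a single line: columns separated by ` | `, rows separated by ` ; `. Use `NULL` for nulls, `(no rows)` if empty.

Join each shipments row to its suppliers via supplier_id.
Group joined rows by suppliers.id; compute ROUND(AVG(m.qty), 2) per group.
  1: ids {21} → ROUND(AVG(m.qty), 2)=23
  2: ids {18} → ROUND(AVG(m.qty), 2)=63
  3: ids {14, 24} → ROUND(AVG(m.qty), 2)=77.5
  4: ids {3, 7, 10, 13} → ROUND(AVG(m.qty), 2)=126.5
  5: ids {9, 11} → ROUND(AVG(m.qty), 2)=114

Canada | 23 ; France | 63 ; Chile | 77.5 ; France | 126.5 ; Canada | 114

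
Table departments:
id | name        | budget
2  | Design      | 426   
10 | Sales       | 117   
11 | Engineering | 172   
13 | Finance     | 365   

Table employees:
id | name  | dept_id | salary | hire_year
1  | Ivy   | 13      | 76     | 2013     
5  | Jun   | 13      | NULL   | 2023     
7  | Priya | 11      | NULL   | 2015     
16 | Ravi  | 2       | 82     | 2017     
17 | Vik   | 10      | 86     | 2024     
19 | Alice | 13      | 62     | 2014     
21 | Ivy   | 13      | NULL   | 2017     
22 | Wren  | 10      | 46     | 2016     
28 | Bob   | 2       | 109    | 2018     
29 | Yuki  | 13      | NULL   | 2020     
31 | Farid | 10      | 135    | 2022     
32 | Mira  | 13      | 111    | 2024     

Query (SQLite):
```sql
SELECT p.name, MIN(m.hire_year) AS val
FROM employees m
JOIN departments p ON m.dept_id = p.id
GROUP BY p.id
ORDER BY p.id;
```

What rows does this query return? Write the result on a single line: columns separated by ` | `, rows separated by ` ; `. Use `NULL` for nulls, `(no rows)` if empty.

Join each employees row to its departments via dept_id.
Group joined rows by departments.id; compute MIN(m.hire_year) per group.
  2: ids {16, 28} → MIN(m.hire_year)=2017
  10: ids {17, 22, 31} → MIN(m.hire_year)=2016
  11: ids {7} → MIN(m.hire_year)=2015
  13: ids {1, 5, 19, 21, 29, 32} → MIN(m.hire_year)=2013

Design | 2017 ; Sales | 2016 ; Engineering | 2015 ; Finance | 2013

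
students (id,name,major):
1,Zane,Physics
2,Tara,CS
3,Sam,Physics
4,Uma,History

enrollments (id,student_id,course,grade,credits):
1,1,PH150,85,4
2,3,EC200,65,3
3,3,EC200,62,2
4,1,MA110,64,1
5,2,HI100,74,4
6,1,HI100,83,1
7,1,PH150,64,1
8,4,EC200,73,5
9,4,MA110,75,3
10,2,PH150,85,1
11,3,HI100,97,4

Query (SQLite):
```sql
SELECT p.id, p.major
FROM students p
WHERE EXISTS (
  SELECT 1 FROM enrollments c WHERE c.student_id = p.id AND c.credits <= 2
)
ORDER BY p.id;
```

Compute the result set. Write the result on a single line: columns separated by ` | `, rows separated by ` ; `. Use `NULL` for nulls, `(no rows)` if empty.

1 | Physics ; 2 | CS ; 3 | Physics

For each students row, check whether any enrollments with matching student_id has credits <= 2.
Keep rows where that is true.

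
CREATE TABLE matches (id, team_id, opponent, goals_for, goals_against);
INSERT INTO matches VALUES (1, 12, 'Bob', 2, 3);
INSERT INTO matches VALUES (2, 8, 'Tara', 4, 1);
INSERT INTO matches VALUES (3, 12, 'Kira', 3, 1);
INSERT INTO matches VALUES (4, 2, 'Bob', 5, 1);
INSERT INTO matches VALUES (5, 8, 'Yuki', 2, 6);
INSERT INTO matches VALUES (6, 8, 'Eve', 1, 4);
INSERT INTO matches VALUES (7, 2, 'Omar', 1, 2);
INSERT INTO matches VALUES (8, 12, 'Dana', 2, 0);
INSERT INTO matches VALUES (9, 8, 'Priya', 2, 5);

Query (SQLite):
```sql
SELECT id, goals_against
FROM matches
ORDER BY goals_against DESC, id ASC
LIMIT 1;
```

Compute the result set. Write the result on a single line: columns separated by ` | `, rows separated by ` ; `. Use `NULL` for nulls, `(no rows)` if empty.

Sort by goals_against desc, tiebreak id asc: (6, id=5), (5, id=9), (4, id=6), (3, id=1) …. Take first 1.

5 | 6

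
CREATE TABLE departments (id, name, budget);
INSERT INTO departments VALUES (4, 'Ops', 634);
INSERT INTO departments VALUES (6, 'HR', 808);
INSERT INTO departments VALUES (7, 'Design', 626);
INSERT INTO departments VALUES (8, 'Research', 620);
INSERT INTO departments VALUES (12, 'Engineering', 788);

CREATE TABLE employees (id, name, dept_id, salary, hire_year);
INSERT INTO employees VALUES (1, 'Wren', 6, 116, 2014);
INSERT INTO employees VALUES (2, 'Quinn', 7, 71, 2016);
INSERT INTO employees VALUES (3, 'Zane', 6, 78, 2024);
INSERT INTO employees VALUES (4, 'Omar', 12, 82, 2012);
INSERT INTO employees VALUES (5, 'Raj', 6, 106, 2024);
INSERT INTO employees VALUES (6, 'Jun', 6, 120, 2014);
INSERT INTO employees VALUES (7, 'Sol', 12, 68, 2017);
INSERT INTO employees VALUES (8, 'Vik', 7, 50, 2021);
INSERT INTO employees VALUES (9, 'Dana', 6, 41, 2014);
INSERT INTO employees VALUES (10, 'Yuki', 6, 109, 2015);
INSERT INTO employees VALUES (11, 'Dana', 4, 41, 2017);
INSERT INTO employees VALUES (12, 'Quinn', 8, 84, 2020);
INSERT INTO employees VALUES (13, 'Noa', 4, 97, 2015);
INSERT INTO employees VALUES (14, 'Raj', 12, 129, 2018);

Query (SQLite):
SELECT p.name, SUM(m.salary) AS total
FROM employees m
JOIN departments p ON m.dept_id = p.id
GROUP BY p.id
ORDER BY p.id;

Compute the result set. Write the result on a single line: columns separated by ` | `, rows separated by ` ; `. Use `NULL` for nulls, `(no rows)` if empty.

Ops | 138 ; HR | 570 ; Design | 121 ; Research | 84 ; Engineering | 279

Join each employees row to its departments via dept_id.
Group joined rows by departments.id; compute SUM(m.salary) per group.
  4: ids {11, 13} → SUM(m.salary)=138
  6: ids {1, 3, 5, 6, 9, 10} → SUM(m.salary)=570
  7: ids {2, 8} → SUM(m.salary)=121
  8: ids {12} → SUM(m.salary)=84
  12: ids {4, 7, 14} → SUM(m.salary)=279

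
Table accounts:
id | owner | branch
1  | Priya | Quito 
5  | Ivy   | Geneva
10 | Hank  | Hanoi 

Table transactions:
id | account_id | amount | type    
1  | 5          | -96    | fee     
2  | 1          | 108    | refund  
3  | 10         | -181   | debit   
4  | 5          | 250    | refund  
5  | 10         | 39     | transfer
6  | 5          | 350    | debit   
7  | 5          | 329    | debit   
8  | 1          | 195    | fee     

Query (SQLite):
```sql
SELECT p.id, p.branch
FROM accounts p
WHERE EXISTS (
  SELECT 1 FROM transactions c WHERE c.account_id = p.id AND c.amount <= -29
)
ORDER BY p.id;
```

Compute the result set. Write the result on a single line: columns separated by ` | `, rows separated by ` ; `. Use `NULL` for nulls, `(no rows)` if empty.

For each accounts row, check whether any transactions with matching account_id has amount <= -29.
Keep rows where that is true.

5 | Geneva ; 10 | Hanoi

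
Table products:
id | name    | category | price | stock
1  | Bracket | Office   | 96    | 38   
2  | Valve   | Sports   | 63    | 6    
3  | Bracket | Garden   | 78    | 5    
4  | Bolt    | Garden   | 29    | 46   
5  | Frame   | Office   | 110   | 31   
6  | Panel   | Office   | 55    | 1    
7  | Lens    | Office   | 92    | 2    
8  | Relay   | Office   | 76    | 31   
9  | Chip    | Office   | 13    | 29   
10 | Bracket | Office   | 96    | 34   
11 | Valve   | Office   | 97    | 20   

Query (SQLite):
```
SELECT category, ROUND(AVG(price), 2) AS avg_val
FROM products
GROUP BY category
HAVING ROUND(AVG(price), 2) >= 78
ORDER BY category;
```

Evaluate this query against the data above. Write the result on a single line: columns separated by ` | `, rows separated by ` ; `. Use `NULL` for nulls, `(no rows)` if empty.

Office | 79.38

Partition products by category; compute ROUND(AVG(price), 2) within each group.
HAVING: keep groups where ROUND(AVG(price), 2) >= 78.
  Garden: ids {3, 4} → ROUND(AVG(price), 2)=53.5
  Office: ids {1, 5, 6, 7, 8, 9, 10, 11} → ROUND(AVG(price), 2)=79.38
  Sports: ids {2} → ROUND(AVG(price), 2)=63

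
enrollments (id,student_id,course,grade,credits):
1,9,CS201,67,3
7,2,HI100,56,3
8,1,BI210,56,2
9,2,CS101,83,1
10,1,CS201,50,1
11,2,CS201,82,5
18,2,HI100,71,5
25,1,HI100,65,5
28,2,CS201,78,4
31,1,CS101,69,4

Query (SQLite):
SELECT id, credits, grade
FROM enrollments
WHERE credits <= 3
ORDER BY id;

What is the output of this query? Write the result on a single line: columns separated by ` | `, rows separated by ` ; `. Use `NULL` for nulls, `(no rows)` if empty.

1 | 3 | 67 ; 7 | 3 | 56 ; 8 | 2 | 56 ; 9 | 1 | 83 ; 10 | 1 | 50

credits <= 3: ids {1, 7, 8, 9, 10}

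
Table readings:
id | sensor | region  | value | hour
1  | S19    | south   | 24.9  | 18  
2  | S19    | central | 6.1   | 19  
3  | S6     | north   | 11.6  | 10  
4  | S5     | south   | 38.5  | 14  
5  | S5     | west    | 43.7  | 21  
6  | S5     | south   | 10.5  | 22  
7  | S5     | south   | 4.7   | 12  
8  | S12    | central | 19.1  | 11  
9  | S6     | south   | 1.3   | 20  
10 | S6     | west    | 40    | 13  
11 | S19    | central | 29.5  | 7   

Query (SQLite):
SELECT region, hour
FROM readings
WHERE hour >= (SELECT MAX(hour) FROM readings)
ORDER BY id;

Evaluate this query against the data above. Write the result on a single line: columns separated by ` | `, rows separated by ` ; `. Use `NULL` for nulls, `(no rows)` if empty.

south | 22

Scalar subquery: MAX(hour) over all readings rows = 22.
Keep rows where hour >= that value.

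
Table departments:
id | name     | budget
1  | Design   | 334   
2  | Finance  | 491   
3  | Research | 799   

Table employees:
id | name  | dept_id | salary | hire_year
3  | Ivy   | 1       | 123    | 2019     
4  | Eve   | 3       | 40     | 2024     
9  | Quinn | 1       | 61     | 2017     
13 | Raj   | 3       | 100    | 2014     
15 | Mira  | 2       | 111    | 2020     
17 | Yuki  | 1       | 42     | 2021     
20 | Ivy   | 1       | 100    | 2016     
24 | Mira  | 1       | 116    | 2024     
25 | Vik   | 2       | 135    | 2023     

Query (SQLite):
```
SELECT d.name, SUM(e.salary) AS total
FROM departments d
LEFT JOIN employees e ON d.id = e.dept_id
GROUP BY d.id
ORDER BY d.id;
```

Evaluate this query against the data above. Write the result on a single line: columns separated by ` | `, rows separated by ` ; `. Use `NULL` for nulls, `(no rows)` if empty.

LEFT JOIN keeps every departments row; unmatched ones get NULL for employees columns.
Group by departments.id and compute SUM(e.salary). SUM over an all-NULL group is NULL.
  1: ids {3, 9, 17, 20, 24} → SUM(e.salary)=442
  2: ids {15, 25} → SUM(e.salary)=246
  3: ids {4, 13} → SUM(e.salary)=140

Design | 442 ; Finance | 246 ; Research | 140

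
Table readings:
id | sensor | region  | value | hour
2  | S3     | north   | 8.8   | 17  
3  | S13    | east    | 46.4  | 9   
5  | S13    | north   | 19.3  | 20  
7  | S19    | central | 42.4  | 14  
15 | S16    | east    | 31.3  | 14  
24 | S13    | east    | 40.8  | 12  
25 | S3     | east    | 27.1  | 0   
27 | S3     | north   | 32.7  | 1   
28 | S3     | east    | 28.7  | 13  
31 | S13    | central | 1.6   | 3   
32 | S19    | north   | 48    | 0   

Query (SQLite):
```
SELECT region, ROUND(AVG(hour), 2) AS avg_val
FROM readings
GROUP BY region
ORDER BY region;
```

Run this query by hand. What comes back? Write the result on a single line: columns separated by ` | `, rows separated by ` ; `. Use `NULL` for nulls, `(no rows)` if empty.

central | 8.5 ; east | 9.6 ; north | 9.5

Partition readings by region; compute ROUND(AVG(hour), 2) within each group.
  central: ids {7, 31} → ROUND(AVG(hour), 2)=8.5
  east: ids {3, 15, 24, 25, 28} → ROUND(AVG(hour), 2)=9.6
  north: ids {2, 5, 27, 32} → ROUND(AVG(hour), 2)=9.5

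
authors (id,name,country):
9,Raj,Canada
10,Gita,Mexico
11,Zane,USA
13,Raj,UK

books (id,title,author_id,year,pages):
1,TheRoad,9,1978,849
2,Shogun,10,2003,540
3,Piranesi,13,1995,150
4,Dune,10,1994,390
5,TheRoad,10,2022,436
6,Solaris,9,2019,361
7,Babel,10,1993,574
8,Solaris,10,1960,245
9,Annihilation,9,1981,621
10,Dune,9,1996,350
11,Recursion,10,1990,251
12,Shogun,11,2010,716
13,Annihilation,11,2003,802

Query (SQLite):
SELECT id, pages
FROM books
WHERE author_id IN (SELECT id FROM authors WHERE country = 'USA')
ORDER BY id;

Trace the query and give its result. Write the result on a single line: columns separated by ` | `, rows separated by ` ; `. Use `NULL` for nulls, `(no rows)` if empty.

12 | 716 ; 13 | 802

Inner query: authors.id where country = 'USA'.
Outer: keep books rows whose author_id is in that set.
Inner query → {11}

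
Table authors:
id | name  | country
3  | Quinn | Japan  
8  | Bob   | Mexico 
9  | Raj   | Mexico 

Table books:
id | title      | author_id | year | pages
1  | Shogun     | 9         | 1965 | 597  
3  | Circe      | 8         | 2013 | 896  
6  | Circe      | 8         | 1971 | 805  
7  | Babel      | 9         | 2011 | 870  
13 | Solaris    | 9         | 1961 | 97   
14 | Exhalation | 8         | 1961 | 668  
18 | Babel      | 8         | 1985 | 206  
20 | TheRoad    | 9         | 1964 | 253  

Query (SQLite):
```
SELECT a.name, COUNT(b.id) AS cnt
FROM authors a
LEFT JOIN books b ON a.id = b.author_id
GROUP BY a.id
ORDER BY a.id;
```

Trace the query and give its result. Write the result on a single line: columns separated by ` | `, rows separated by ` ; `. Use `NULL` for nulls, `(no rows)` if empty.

Quinn | 0 ; Bob | 4 ; Raj | 4

LEFT JOIN keeps every authors row; unmatched ones get NULL for books columns.
Group by authors.id and compute COUNT(b.id). COUNT(col) of an all-NULL group is 0.
  3: ids {—} → COUNT(b.id)=0
  8: ids {3, 6, 14, 18} → COUNT(b.id)=4
  9: ids {1, 7, 13, 20} → COUNT(b.id)=4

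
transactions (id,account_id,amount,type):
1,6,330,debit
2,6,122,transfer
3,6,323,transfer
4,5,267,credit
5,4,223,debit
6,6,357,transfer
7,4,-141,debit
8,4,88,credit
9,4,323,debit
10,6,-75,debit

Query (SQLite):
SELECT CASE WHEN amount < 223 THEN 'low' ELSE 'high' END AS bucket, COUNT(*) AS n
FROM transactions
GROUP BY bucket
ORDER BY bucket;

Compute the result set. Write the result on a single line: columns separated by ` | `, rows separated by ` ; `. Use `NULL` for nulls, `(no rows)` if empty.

high | 6 ; low | 4

Bucket rows by amount < 223 → 'low' else 'high'; count each bucket.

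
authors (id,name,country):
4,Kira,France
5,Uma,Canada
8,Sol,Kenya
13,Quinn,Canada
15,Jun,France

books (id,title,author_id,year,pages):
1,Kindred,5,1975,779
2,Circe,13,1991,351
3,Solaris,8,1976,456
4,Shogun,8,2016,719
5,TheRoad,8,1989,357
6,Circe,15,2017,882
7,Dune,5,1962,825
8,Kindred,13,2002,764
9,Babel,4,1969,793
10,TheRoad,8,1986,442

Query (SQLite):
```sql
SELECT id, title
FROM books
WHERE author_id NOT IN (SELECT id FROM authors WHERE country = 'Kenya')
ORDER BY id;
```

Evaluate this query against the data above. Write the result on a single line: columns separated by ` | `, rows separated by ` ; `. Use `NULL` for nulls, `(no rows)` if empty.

1 | Kindred ; 2 | Circe ; 6 | Circe ; 7 | Dune ; 8 | Kindred ; 9 | Babel

Inner query: authors.id where country = 'Kenya'.
Outer: keep books rows whose author_id is not in that set.
Inner query → {8}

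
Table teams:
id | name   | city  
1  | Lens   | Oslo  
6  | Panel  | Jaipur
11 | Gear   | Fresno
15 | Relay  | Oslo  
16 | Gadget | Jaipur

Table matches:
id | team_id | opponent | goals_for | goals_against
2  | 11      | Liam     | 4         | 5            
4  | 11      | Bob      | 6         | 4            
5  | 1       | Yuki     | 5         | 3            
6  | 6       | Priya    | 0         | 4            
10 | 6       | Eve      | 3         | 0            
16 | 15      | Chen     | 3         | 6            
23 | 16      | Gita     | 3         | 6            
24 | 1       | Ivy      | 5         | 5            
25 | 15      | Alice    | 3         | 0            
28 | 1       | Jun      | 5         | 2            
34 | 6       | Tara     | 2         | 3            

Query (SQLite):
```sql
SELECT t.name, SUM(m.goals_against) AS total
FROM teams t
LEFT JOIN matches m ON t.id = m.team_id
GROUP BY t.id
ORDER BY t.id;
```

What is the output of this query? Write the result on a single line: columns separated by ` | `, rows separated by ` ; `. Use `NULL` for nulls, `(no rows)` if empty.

Lens | 10 ; Panel | 7 ; Gear | 9 ; Relay | 6 ; Gadget | 6

LEFT JOIN keeps every teams row; unmatched ones get NULL for matches columns.
Group by teams.id and compute SUM(m.goals_against). SUM over an all-NULL group is NULL.
  1: ids {5, 24, 28} → SUM(m.goals_against)=10
  6: ids {6, 10, 34} → SUM(m.goals_against)=7
  11: ids {2, 4} → SUM(m.goals_against)=9
  15: ids {16, 25} → SUM(m.goals_against)=6
  16: ids {23} → SUM(m.goals_against)=6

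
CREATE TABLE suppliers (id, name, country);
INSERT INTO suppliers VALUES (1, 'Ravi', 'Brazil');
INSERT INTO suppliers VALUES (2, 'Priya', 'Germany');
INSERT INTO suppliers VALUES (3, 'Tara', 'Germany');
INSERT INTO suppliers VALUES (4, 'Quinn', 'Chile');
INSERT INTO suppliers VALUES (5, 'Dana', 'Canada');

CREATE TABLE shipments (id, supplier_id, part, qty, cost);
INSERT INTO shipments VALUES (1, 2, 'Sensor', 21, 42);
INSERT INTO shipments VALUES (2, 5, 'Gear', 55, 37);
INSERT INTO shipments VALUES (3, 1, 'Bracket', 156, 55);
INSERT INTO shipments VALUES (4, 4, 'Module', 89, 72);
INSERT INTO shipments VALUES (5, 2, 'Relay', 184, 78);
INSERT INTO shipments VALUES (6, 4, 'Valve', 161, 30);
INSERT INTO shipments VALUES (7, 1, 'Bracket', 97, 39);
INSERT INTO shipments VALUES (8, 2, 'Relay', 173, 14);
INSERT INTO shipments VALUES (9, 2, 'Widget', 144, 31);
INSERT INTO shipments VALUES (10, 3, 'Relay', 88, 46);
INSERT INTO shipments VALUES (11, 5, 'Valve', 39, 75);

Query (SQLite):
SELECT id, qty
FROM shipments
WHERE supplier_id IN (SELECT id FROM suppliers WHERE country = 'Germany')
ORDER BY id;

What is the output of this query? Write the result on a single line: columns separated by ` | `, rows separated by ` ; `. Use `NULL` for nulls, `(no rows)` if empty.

Inner query: suppliers.id where country = 'Germany'.
Outer: keep shipments rows whose supplier_id is in that set.
Inner query → {2, 3}

1 | 21 ; 5 | 184 ; 8 | 173 ; 9 | 144 ; 10 | 88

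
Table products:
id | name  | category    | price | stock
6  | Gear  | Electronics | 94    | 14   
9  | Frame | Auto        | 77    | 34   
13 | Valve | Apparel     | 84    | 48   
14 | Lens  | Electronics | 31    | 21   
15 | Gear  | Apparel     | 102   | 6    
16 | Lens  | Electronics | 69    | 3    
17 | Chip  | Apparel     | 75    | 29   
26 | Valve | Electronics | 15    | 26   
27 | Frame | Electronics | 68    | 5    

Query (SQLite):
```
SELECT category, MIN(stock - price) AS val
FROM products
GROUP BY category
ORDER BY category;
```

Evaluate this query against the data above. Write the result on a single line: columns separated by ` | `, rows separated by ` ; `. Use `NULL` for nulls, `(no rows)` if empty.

For each row compute stock - price.
Group by category; take MIN of the expression per group.
  Apparel: ids {13, 15, 17} → MIN(stock - price)=-96
  Auto: ids {9} → MIN(stock - price)=-43
  Electronics: ids {6, 14, 16, 26, 27} → MIN(stock - price)=-80

Apparel | -96 ; Auto | -43 ; Electronics | -80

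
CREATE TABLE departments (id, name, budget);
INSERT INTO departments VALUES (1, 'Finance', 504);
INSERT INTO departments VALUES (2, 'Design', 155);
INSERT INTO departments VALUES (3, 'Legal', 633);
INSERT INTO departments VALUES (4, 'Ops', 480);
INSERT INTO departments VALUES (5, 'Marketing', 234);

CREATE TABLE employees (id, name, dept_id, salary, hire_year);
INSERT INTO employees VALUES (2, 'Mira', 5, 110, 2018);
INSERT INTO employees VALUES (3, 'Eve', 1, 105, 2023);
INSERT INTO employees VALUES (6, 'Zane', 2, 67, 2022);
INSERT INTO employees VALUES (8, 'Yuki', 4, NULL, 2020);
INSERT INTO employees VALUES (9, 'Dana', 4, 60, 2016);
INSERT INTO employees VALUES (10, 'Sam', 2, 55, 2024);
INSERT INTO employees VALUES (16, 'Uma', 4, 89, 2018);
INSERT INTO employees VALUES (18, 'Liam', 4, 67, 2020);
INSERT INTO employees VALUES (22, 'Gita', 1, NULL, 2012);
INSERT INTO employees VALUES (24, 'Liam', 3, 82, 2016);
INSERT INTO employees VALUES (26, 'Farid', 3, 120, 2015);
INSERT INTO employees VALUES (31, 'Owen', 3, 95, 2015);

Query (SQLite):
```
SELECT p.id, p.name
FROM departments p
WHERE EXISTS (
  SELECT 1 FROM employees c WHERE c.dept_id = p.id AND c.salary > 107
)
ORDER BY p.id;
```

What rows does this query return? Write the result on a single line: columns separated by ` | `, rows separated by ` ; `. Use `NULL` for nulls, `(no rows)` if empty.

For each departments row, check whether any employees with matching dept_id has salary > 107.
Keep rows where that is true.

3 | Legal ; 5 | Marketing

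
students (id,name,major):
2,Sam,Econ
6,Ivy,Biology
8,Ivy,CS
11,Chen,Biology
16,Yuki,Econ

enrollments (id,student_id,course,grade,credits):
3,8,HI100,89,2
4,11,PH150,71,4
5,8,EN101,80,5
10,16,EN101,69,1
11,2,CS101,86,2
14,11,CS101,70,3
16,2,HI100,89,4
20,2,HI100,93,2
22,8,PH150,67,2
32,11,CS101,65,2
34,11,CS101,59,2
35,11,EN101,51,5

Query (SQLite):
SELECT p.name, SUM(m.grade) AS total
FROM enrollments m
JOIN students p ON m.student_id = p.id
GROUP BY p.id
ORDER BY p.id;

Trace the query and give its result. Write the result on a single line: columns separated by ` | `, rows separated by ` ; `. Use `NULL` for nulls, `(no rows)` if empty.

Join each enrollments row to its students via student_id.
Group joined rows by students.id; compute SUM(m.grade) per group.
  2: ids {11, 16, 20} → SUM(m.grade)=268
  8: ids {3, 5, 22} → SUM(m.grade)=236
  11: ids {4, 14, 32, 34, 35} → SUM(m.grade)=316
  16: ids {10} → SUM(m.grade)=69

Sam | 268 ; Ivy | 236 ; Chen | 316 ; Yuki | 69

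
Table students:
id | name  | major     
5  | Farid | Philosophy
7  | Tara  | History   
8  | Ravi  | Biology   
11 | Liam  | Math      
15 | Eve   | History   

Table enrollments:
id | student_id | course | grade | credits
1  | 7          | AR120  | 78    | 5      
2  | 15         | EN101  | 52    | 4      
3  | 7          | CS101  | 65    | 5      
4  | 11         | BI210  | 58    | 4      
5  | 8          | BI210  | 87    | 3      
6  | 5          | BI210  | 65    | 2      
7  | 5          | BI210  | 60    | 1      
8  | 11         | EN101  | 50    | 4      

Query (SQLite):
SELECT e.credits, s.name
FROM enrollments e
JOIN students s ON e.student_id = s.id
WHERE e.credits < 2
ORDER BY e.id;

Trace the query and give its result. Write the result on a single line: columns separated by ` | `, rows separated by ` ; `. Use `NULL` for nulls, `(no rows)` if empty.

1 | Farid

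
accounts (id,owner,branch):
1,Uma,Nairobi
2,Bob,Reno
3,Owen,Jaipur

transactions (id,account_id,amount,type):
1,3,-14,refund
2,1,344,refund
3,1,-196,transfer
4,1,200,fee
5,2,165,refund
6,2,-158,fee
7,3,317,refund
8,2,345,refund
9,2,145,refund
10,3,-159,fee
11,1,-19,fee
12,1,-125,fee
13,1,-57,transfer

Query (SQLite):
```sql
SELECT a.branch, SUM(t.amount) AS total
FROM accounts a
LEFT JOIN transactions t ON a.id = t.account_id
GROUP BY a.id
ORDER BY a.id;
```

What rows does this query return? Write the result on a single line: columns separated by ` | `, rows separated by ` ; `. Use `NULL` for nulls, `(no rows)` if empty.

LEFT JOIN keeps every accounts row; unmatched ones get NULL for transactions columns.
Group by accounts.id and compute SUM(t.amount). SUM over an all-NULL group is NULL.
  1: ids {2, 3, 4, 11, 12, 13} → SUM(t.amount)=147
  2: ids {5, 6, 8, 9} → SUM(t.amount)=497
  3: ids {1, 7, 10} → SUM(t.amount)=144

Nairobi | 147 ; Reno | 497 ; Jaipur | 144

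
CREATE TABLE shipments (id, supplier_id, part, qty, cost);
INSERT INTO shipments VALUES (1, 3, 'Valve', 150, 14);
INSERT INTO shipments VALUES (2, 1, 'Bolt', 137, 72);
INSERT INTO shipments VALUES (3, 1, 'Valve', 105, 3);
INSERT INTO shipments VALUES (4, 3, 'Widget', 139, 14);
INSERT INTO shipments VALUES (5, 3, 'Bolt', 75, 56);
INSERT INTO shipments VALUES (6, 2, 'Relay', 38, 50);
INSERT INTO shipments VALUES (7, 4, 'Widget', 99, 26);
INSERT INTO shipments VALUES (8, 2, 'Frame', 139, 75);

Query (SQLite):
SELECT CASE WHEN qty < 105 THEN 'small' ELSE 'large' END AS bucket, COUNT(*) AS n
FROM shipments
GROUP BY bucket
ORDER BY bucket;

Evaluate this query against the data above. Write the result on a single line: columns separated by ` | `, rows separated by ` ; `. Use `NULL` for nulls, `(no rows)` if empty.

large | 5 ; small | 3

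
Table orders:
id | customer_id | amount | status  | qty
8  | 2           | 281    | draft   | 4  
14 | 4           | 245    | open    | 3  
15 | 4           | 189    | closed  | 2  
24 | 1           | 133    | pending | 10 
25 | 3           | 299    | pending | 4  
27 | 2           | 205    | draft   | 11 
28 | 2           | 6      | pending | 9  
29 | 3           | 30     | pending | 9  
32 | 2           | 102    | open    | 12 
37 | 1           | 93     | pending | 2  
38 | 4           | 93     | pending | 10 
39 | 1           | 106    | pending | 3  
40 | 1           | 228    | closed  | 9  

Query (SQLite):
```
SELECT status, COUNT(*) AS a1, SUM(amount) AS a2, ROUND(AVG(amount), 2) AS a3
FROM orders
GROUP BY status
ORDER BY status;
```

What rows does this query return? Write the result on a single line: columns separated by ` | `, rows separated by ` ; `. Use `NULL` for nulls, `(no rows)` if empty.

Group orders by status.
Per group compute: COUNT(*), SUM(amount), ROUND(AVG(amount), 2).
  closed: ids {15, 40} → COUNT(*)=2, SUM(amount)=417, ROUND(AVG(amount), 2)=208.5
  draft: ids {8, 27} → COUNT(*)=2, SUM(amount)=486, ROUND(AVG(amount), 2)=243
  open: ids {14, 32} → COUNT(*)=2, SUM(amount)=347, ROUND(AVG(amount), 2)=173.5
  pending: ids {24, 25, 28, 29, 37, 38, 39} → COUNT(*)=7, SUM(amount)=760, ROUND(AVG(amount), 2)=108.57

closed | 2 | 417 | 208.5 ; draft | 2 | 486 | 243 ; open | 2 | 347 | 173.5 ; pending | 7 | 760 | 108.57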